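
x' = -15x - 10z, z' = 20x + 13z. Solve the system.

x(t) = 2C_1e^(-t)sin(2t) - C_1e^(-t)cos(2t) - C_2e^(-t)sin(2t) - 2C_2e^(-t)cos(2t), z(t) = -3C_1e^(-t)sin(2t) + C_1e^(-t)cos(2t) + C_2e^(-t)sin(2t) + 3C_2e^(-t)cos(2t)

Coefficient matrix A = [[-15, -10], [20, 13]].
Characteristic polynomial det(A - λI) = λ^2 + 2λ + 5 = 0.
Eigenvalues λ = -1 ± 2i (complex conjugate pair).
For λ=-1+2i: an eigenvector is (-1,1) - i(2,-3) = (-1 - 2i, 1 + 3i).
A real fundamental pair from Re and Im of e^((-1+2i)t)v: X_1 = e^(-t)(cos(2t)·(-1,1) + sin(2t)·(2,-3)), X_2 = e^(-t)(sin(2t)·(-1,1) - cos(2t)·(2,-3)).
General solution: C_1X_1 + C_2X_2.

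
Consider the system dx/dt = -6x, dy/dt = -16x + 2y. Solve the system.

x(t) = C_2e^(-6t), y(t) = -C_1e^(2t) + 2C_2e^(-6t)

Coefficient matrix A = [[-6, 0], [-16, 2]].
Characteristic polynomial det(A - λI) = λ^2 + 4λ - 12 = 0.
Eigenvalues λ = 2, -6.
For λ=2: (A-λI) row 1 is [-8, 0], so an eigenvector is (0, -1).
For λ=-6: (A-λI) row 2 is [-16, 8], so an eigenvector is (1, 2).
General solution: C_1e^(2t)(0,-1) + C_2e^(-6t)(1,2).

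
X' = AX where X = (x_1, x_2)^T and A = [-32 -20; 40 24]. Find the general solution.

x_1(t) = -2K_1e^(-4t)sin(4t) + K_1e^(-4t)cos(4t) + K_2e^(-4t)sin(4t) + 2K_2e^(-4t)cos(4t), x_2(t) = 3K_1e^(-4t)sin(4t) - K_1e^(-4t)cos(4t) - K_2e^(-4t)sin(4t) - 3K_2e^(-4t)cos(4t)

Coefficient matrix A = [[-32, -20], [40, 24]].
Characteristic polynomial det(A - λI) = λ^2 + 8λ + 32 = 0.
Eigenvalues λ = -4 ± 4i (complex conjugate pair).
For λ=-4+4i: an eigenvector is (1,-1) - i(-2,3) = (1 + 2i, -1 - 3i).
A real fundamental pair from Re and Im of e^((-4+4i)t)v: X_1 = e^(-4t)(cos(4t)·(1,-1) + sin(4t)·(-2,3)), X_2 = e^(-4t)(sin(4t)·(1,-1) - cos(4t)·(-2,3)).
General solution: K_1X_1 + K_2X_2.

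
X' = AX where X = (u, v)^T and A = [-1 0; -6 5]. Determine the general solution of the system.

u(t) = -c_1e^(-t), v(t) = -c_1e^(-t) + c_2e^(5t)

Coefficient matrix A = [[-1, 0], [-6, 5]].
Characteristic polynomial det(A - λI) = λ^2 - 4λ - 5 = 0.
Eigenvalues λ = -1, 5.
For λ=-1: (A-λI) row 2 is [-6, 6], so an eigenvector is (-1, -1).
For λ=5: (A-λI) row 1 is [-6, 0], so an eigenvector is (0, 1).
General solution: c_1e^(-t)(-1,-1) + c_2e^(5t)(0,1).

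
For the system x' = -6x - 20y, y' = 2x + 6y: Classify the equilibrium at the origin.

A = [[-6,-20],[2,6]]; det(A-λI) = λ^2 + 4.
λ = 0 ± 2i: zero real part.

center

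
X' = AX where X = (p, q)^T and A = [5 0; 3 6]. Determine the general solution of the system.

p(t) = C_1e^(5t), q(t) = -3C_1e^(5t) - C_2e^(6t)

Coefficient matrix A = [[5, 0], [3, 6]].
Characteristic polynomial det(A - λI) = λ^2 - 11λ + 30 = 0.
Eigenvalues λ = 5, 6.
For λ=5: (A-λI) row 2 is [3, 1], so an eigenvector is (1, -3).
For λ=6: (A-λI) row 1 is [-1, 0], so an eigenvector is (0, -1).
General solution: C_1e^(5t)(1,-3) + C_2e^(6t)(0,-1).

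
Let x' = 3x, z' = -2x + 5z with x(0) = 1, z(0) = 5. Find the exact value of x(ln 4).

A = [[3,0],[-2,5]]; eigenvalues λ = 3, 5.
Eigenvectors: (-1,-1) for λ=3, (0,1) for λ=5.
From the initial condition, c_1 = -1, c_2 = 4.
x(ln 4) = (-1)(4^3)(-1) + (4)(4^5)(0) = 64.

64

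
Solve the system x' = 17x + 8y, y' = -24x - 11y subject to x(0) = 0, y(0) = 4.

x(t) = 8e^(5t) - 8e^(t), y(t) = -12e^(5t) + 16e^(t)

Coefficient matrix A = [[17, 8], [-24, -11]].
Characteristic polynomial det(A - λI) = λ^2 - 6λ + 5 = 0.
Eigenvalues λ = 1, 5.
For λ=1: (A-λI) row 1 is [16, 8], so an eigenvector is (-1, 2).
For λ=5: (A-λI) row 1 is [12, 8], so an eigenvector is (-2, 3).
General solution: K_1e^(t)(-1,2) + K_2e^(5t)(-2,3).
Applying x(0)=0, y(0)=4 gives K_1=8, K_2=-4.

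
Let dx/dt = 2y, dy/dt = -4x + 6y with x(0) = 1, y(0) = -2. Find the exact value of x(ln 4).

-704

A = [[0,2],[-4,6]]; eigenvalues λ = 4, 2.
Eigenvectors: (1,2) for λ=4, (-1,-1) for λ=2.
From the initial condition, c_1 = -3, c_2 = -4.
x(ln 4) = (-3)(4^4)(1) + (-4)(4^2)(-1) = -704.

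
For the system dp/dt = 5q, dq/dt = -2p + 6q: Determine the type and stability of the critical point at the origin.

unstable spiral

A = [[0,5],[-2,6]]; det(A-λI) = λ^2 - 6λ + 10.
λ = 3 ± i: positive real part.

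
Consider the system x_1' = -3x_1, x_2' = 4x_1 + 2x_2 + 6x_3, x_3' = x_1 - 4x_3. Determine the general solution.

Coefficient matrix A = [[-3, 0, 0], [4, 2, 6], [1, 0, -4]].
det(A - λI) = 0 gives eigenvalues λ = -3, 2, -4.
For λ=-3: eigenvector (1,-2,1).
For λ=2: eigenvector (0,1,0).
For λ=-4: eigenvector (0,-1,1).
General solution: c_1e^(-3t)(1,-2,1) + c_2e^(2t)(0,1,0) + c_3e^(-4t)(0,-1,1).

x_1(t) = c_1e^(-3t), x_2(t) = -2c_1e^(-3t) + c_2e^(2t) - c_3e^(-4t), x_3(t) = c_1e^(-3t) + c_3e^(-4t)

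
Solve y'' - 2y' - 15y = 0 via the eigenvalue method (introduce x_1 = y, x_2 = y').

Let x_1 = y, x_2 = y'. Then x_1' = x_2 and x_2' = 15x_1 + 2x_2.
A = [[0,1],[15,2]]; det(A-λI) = λ^2 - 2λ - 15.
Eigenvalues λ = 5, -3 with eigenvectors (1,5), (1,-3).

y(t) = K_1e^(5t) + K_2e^(-3t)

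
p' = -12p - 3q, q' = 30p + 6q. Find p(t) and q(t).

Coefficient matrix A = [[-12, -3], [30, 6]].
Characteristic polynomial det(A - λI) = λ^2 + 6λ + 18 = 0.
Eigenvalues λ = -3 ± 3i (complex conjugate pair).
For λ=-3+3i: an eigenvector is (0,1) - i(-1,3) = (0 + i, 1 - 3i).
A real fundamental pair from Re and Im of e^((-3+3i)t)v: X_1 = e^(-3t)(cos(3t)·(0,1) + sin(3t)·(-1,3)), X_2 = e^(-3t)(sin(3t)·(0,1) - cos(3t)·(-1,3)).
General solution: C_1X_1 + C_2X_2.

p(t) = -C_1e^(-3t)sin(3t) + C_2e^(-3t)cos(3t), q(t) = 3C_1e^(-3t)sin(3t) + C_1e^(-3t)cos(3t) + C_2e^(-3t)sin(3t) - 3C_2e^(-3t)cos(3t)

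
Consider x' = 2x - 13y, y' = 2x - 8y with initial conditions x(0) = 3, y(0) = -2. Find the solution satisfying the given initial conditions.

Coefficient matrix A = [[2, -13], [2, -8]].
Characteristic polynomial det(A - λI) = λ^2 + 6λ + 10 = 0.
Eigenvalues λ = -3 ± i (complex conjugate pair).
For λ=-3+i: an eigenvector is (-2,-1) - i(3,1) = (-2 - 3i, -1 - i).
A real fundamental pair from Re and Im of e^((-3+i)t)v: X_1 = e^(-3t)(cos(t)·(-2,-1) + sin(t)·(3,1)), X_2 = e^(-3t)(sin(t)·(-2,-1) - cos(t)·(3,1)).
General solution: C_1X_1 + C_2X_2.
Applying x(0)=3, y(0)=-2 gives C_1=9, C_2=-7.

x(t) = 41e^(-3t)sin(t) + 3e^(-3t)cos(t), y(t) = 16e^(-3t)sin(t) - 2e^(-3t)cos(t)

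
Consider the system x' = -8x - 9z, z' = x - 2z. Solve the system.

x(t) = 3K_1e^(-5t) + 3K_2te^(-5t) + 2K_2e^(-5t), z(t) = -K_1e^(-5t) - K_2te^(-5t) - K_2e^(-5t)

Coefficient matrix A = [[-8, -9], [1, -2]].
Characteristic polynomial det(A - λI) = λ^2 + 10λ + 25 = 0.
Single eigenvalue λ = -5 with algebraic multiplicity 2.
Eigenvector v = (3,-1); generalized eigenvector w with (A-λI)w=v is (2,-1).
General solution: e^(-5t)[K_1·v + K_2·(t·v + w)].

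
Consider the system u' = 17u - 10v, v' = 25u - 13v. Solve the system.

Coefficient matrix A = [[17, -10], [25, -13]].
Characteristic polynomial det(A - λI) = λ^2 - 4λ + 29 = 0.
Eigenvalues λ = 2 ± 5i (complex conjugate pair).
For λ=2+5i: an eigenvector is (-1,-2) - i(1,1) = (-1 - i, -2 - i).
A real fundamental pair from Re and Im of e^((2+5i)t)v: X_1 = e^(2t)(cos(5t)·(-1,-2) + sin(5t)·(1,1)), X_2 = e^(2t)(sin(5t)·(-1,-2) - cos(5t)·(1,1)).
General solution: C_1X_1 + C_2X_2.

u(t) = C_1e^(2t)sin(5t) - C_1e^(2t)cos(5t) - C_2e^(2t)sin(5t) - C_2e^(2t)cos(5t), v(t) = C_1e^(2t)sin(5t) - 2C_1e^(2t)cos(5t) - 2C_2e^(2t)sin(5t) - C_2e^(2t)cos(5t)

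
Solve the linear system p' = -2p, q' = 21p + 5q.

Coefficient matrix A = [[-2, 0], [21, 5]].
Characteristic polynomial det(A - λI) = λ^2 - 3λ - 10 = 0.
Eigenvalues λ = 5, -2.
For λ=5: (A-λI) row 1 is [-7, 0], so an eigenvector is (0, 1).
For λ=-2: (A-λI) row 2 is [21, 7], so an eigenvector is (1, -3).
General solution: C_1e^(5t)(0,1) + C_2e^(-2t)(1,-3).

p(t) = C_2e^(-2t), q(t) = C_1e^(5t) - 3C_2e^(-2t)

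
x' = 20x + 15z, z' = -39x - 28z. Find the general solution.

Coefficient matrix A = [[20, 15], [-39, -28]].
Characteristic polynomial det(A - λI) = λ^2 + 8λ + 25 = 0.
Eigenvalues λ = -4 ± 3i (complex conjugate pair).
For λ=-4+3i: an eigenvector is (1,-2) - i(-2,3) = (1 + 2i, -2 - 3i).
A real fundamental pair from Re and Im of e^((-4+3i)t)v: X_1 = e^(-4t)(cos(3t)·(1,-2) + sin(3t)·(-2,3)), X_2 = e^(-4t)(sin(3t)·(1,-2) - cos(3t)·(-2,3)).
General solution: C_1X_1 + C_2X_2.

x(t) = -2C_1e^(-4t)sin(3t) + C_1e^(-4t)cos(3t) + C_2e^(-4t)sin(3t) + 2C_2e^(-4t)cos(3t), z(t) = 3C_1e^(-4t)sin(3t) - 2C_1e^(-4t)cos(3t) - 2C_2e^(-4t)sin(3t) - 3C_2e^(-4t)cos(3t)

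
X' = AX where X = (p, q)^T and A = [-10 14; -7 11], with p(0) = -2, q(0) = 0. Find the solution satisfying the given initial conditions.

p(t) = 2e^(4t) - 4e^(-3t), q(t) = 2e^(4t) - 2e^(-3t)

Coefficient matrix A = [[-10, 14], [-7, 11]].
Characteristic polynomial det(A - λI) = λ^2 - λ - 12 = 0.
Eigenvalues λ = 4, -3.
For λ=4: (A-λI) row 1 is [-14, 14], so an eigenvector is (1, 1).
For λ=-3: (A-λI) row 1 is [-7, 14], so an eigenvector is (-2, -1).
General solution: c_1e^(4t)(1,1) + c_2e^(-3t)(-2,-1).
Applying p(0)=-2, q(0)=0 gives c_1=2, c_2=2.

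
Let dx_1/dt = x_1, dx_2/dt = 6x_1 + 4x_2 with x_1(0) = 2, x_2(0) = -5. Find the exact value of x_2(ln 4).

-272

A = [[1,0],[6,4]]; eigenvalues λ = 4, 1.
Eigenvectors: (0,1) for λ=4, (-1,2) for λ=1.
From the initial condition, c_1 = -1, c_2 = -2.
x_2(ln 4) = (-1)(4^4)(1) + (-2)(4^1)(2) = -272.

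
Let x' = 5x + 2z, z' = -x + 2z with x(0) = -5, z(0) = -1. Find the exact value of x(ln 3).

A = [[5,2],[-1,2]]; eigenvalues λ = 4, 3.
Eigenvectors: (-2,1) for λ=4, (1,-1) for λ=3.
From the initial condition, c_1 = 6, c_2 = 7.
x(ln 3) = (6)(3^4)(-2) + (7)(3^3)(1) = -783.

-783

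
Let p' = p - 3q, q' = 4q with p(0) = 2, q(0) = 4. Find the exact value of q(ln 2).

A = [[1,-3],[0,4]]; eigenvalues λ = 4, 1.
Eigenvectors: (1,-1) for λ=4, (-1,0) for λ=1.
From the initial condition, c_1 = -4, c_2 = -6.
q(ln 2) = (-4)(2^4)(-1) + (-6)(2^1)(0) = 64.

64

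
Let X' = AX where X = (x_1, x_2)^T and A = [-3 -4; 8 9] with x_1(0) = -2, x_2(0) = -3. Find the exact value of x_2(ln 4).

-10212

A = [[-3,-4],[8,9]]; eigenvalues λ = 1, 5.
Eigenvectors: (-1,1) for λ=1, (-1,2) for λ=5.
From the initial condition, c_1 = 7, c_2 = -5.
x_2(ln 4) = (7)(4^1)(1) + (-5)(4^5)(2) = -10212.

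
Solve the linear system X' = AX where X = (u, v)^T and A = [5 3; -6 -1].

Coefficient matrix A = [[5, 3], [-6, -1]].
Characteristic polynomial det(A - λI) = λ^2 - 4λ + 13 = 0.
Eigenvalues λ = 2 ± 3i (complex conjugate pair).
For λ=2+3i: an eigenvector is (0,1) - i(1,-1) = (0 - i, 1 + i).
A real fundamental pair from Re and Im of e^((2+3i)t)v: X_1 = e^(2t)(cos(3t)·(0,1) + sin(3t)·(1,-1)), X_2 = e^(2t)(sin(3t)·(0,1) - cos(3t)·(1,-1)).
General solution: C_1X_1 + C_2X_2.

u(t) = C_1e^(2t)sin(3t) - C_2e^(2t)cos(3t), v(t) = -C_1e^(2t)sin(3t) + C_1e^(2t)cos(3t) + C_2e^(2t)sin(3t) + C_2e^(2t)cos(3t)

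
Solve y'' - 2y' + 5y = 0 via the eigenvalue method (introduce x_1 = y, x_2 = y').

y(t) = c_1e^(t)cos(2t) + c_2e^(t)sin(2t)

Let x_1 = y, x_2 = y'. Then x_1' = x_2 and x_2' = -5x_1 + 2x_2.
A = [[0,1],[-5,2]]; det(A-λI) = λ^2 - 2λ + 5.
Eigenvalues λ = 1 ± 2i.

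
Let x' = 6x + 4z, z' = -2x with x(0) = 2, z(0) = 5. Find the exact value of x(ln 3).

A = [[6,4],[-2,0]]; eigenvalues λ = 4, 2.
Eigenvectors: (-2,1) for λ=4, (1,-1) for λ=2.
From the initial condition, c_1 = -7, c_2 = -12.
x(ln 3) = (-7)(3^4)(-2) + (-12)(3^2)(1) = 1026.

1026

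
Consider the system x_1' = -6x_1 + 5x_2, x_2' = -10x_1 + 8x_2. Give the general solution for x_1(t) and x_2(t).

Coefficient matrix A = [[-6, 5], [-10, 8]].
Characteristic polynomial det(A - λI) = λ^2 - 2λ + 2 = 0.
Eigenvalues λ = 1 ± i (complex conjugate pair).
For λ=1+i: an eigenvector is (1,1) - i(-2,-3) = (1 + 2i, 1 + 3i).
A real fundamental pair from Re and Im of e^((1+i)t)v: X_1 = e^(t)(cos(t)·(1,1) + sin(t)·(-2,-3)), X_2 = e^(t)(sin(t)·(1,1) - cos(t)·(-2,-3)).
General solution: C_1X_1 + C_2X_2.

x_1(t) = -2C_1e^(t)sin(t) + C_1e^(t)cos(t) + C_2e^(t)sin(t) + 2C_2e^(t)cos(t), x_2(t) = -3C_1e^(t)sin(t) + C_1e^(t)cos(t) + C_2e^(t)sin(t) + 3C_2e^(t)cos(t)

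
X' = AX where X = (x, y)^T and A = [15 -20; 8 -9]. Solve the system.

x(t) = 2c_1e^(3t)sin(4t) - c_1e^(3t)cos(4t) - c_2e^(3t)sin(4t) - 2c_2e^(3t)cos(4t), y(t) = c_1e^(3t)sin(4t) - c_1e^(3t)cos(4t) - c_2e^(3t)sin(4t) - c_2e^(3t)cos(4t)

Coefficient matrix A = [[15, -20], [8, -9]].
Characteristic polynomial det(A - λI) = λ^2 - 6λ + 25 = 0.
Eigenvalues λ = 3 ± 4i (complex conjugate pair).
For λ=3+4i: an eigenvector is (-1,-1) - i(2,1) = (-1 - 2i, -1 - i).
A real fundamental pair from Re and Im of e^((3+4i)t)v: X_1 = e^(3t)(cos(4t)·(-1,-1) + sin(4t)·(2,1)), X_2 = e^(3t)(sin(4t)·(-1,-1) - cos(4t)·(2,1)).
General solution: c_1X_1 + c_2X_2.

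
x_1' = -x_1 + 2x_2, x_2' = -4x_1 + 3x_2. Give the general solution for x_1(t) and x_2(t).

x_1(t) = C_1e^(t)cos(2t) + C_2e^(t)sin(2t), x_2(t) = -C_1e^(t)sin(2t) + C_1e^(t)cos(2t) + C_2e^(t)sin(2t) + C_2e^(t)cos(2t)

Coefficient matrix A = [[-1, 2], [-4, 3]].
Characteristic polynomial det(A - λI) = λ^2 - 2λ + 5 = 0.
Eigenvalues λ = 1 ± 2i (complex conjugate pair).
For λ=1+2i: an eigenvector is (1,1) - i(0,-1) = (1, 1 + i).
A real fundamental pair from Re and Im of e^((1+2i)t)v: X_1 = e^(t)(cos(2t)·(1,1) + sin(2t)·(0,-1)), X_2 = e^(t)(sin(2t)·(1,1) - cos(2t)·(0,-1)).
General solution: C_1X_1 + C_2X_2.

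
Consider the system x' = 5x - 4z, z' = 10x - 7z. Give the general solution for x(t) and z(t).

Coefficient matrix A = [[5, -4], [10, -7]].
Characteristic polynomial det(A - λI) = λ^2 + 2λ + 5 = 0.
Eigenvalues λ = -1 ± 2i (complex conjugate pair).
For λ=-1+2i: an eigenvector is (1,2) - i(-1,-1) = (1 + i, 2 + i).
A real fundamental pair from Re and Im of e^((-1+2i)t)v: X_1 = e^(-t)(cos(2t)·(1,2) + sin(2t)·(-1,-1)), X_2 = e^(-t)(sin(2t)·(1,2) - cos(2t)·(-1,-1)).
General solution: K_1X_1 + K_2X_2.

x(t) = -K_1e^(-t)sin(2t) + K_1e^(-t)cos(2t) + K_2e^(-t)sin(2t) + K_2e^(-t)cos(2t), z(t) = -K_1e^(-t)sin(2t) + 2K_1e^(-t)cos(2t) + 2K_2e^(-t)sin(2t) + K_2e^(-t)cos(2t)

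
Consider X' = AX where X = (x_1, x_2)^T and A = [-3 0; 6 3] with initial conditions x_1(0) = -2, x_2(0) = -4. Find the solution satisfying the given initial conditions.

Coefficient matrix A = [[-3, 0], [6, 3]].
Characteristic polynomial det(A - λI) = λ^2 - 9 = 0.
Eigenvalues λ = 3, -3.
For λ=3: (A-λI) row 1 is [-6, 0], so an eigenvector is (0, -1).
For λ=-3: (A-λI) row 2 is [6, 6], so an eigenvector is (-1, 1).
General solution: C_1e^(3t)(0,-1) + C_2e^(-3t)(-1,1).
Applying x_1(0)=-2, x_2(0)=-4 gives C_1=6, C_2=2.

x_1(t) = -2e^(-3t), x_2(t) = -6e^(3t) + 2e^(-3t)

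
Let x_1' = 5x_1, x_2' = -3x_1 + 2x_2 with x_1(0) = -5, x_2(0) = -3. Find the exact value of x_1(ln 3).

A = [[5,0],[-3,2]]; eigenvalues λ = 5, 2.
Eigenvectors: (-1,1) for λ=5, (0,-1) for λ=2.
From the initial condition, c_1 = 5, c_2 = 8.
x_1(ln 3) = (5)(3^5)(-1) + (8)(3^2)(0) = -1215.

-1215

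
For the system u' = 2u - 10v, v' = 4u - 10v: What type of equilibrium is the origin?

stable spiral

A = [[2,-10],[4,-10]]; det(A-λI) = λ^2 + 8λ + 20.
λ = -4 ± 2i: negative real part.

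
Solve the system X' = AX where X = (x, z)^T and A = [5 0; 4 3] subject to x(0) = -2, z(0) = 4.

x(t) = -2e^(5t), z(t) = -4e^(5t) + 8e^(3t)

Coefficient matrix A = [[5, 0], [4, 3]].
Characteristic polynomial det(A - λI) = λ^2 - 8λ + 15 = 0.
Eigenvalues λ = 3, 5.
For λ=3: (A-λI) row 1 is [2, 0], so an eigenvector is (0, 1).
For λ=5: (A-λI) row 2 is [4, -2], so an eigenvector is (-1, -2).
General solution: C_1e^(3t)(0,1) + C_2e^(5t)(-1,-2).
Applying x(0)=-2, z(0)=4 gives C_1=8, C_2=2.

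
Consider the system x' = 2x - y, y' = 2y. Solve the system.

x(t) = -c_1e^(2t) - c_2te^(2t) + c_2e^(2t), y(t) = c_2e^(2t)

Coefficient matrix A = [[2, -1], [0, 2]].
Characteristic polynomial det(A - λI) = λ^2 - 4λ + 4 = 0.
Single eigenvalue λ = 2 with algebraic multiplicity 2.
Eigenvector v = (-1,0); generalized eigenvector w with (A-λI)w=v is (1,1).
General solution: e^(2t)[c_1·v + c_2·(t·v + w)].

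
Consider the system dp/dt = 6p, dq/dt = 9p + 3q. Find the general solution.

p(t) = C_1e^(6t), q(t) = 3C_1e^(6t) + C_2e^(3t)

Coefficient matrix A = [[6, 0], [9, 3]].
Characteristic polynomial det(A - λI) = λ^2 - 9λ + 18 = 0.
Eigenvalues λ = 6, 3.
For λ=6: (A-λI) row 2 is [9, -3], so an eigenvector is (1, 3).
For λ=3: (A-λI) row 1 is [3, 0], so an eigenvector is (0, 1).
General solution: C_1e^(6t)(1,3) + C_2e^(3t)(0,1).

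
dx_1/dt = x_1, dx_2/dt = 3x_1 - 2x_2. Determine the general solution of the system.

x_1(t) = -c_1e^(t), x_2(t) = -c_1e^(t) + c_2e^(-2t)

Coefficient matrix A = [[1, 0], [3, -2]].
Characteristic polynomial det(A - λI) = λ^2 + λ - 2 = 0.
Eigenvalues λ = 1, -2.
For λ=1: (A-λI) row 2 is [3, -3], so an eigenvector is (-1, -1).
For λ=-2: (A-λI) row 1 is [3, 0], so an eigenvector is (0, 1).
General solution: c_1e^(t)(-1,-1) + c_2e^(-2t)(0,1).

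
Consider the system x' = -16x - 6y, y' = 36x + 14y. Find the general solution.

Coefficient matrix A = [[-16, -6], [36, 14]].
Characteristic polynomial det(A - λI) = λ^2 + 2λ - 8 = 0.
Eigenvalues λ = 2, -4.
For λ=2: (A-λI) row 1 is [-18, -6], so an eigenvector is (1, -3).
For λ=-4: (A-λI) row 1 is [-12, -6], so an eigenvector is (1, -2).
General solution: c_1e^(2t)(1,-3) + c_2e^(-4t)(1,-2).

x(t) = c_1e^(2t) + c_2e^(-4t), y(t) = -3c_1e^(2t) - 2c_2e^(-4t)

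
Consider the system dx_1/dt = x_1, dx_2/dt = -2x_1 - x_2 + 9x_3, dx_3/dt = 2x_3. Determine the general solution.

x_1(t) = K_1e^(t), x_2(t) = -K_1e^(t) + 3K_2e^(2t) + K_3e^(-t), x_3(t) = K_2e^(2t)

Coefficient matrix A = [[1, 0, 0], [-2, -1, 9], [0, 0, 2]].
det(A - λI) = 0 gives eigenvalues λ = 1, 2, -1.
For λ=1: eigenvector (1,-1,0).
For λ=2: eigenvector (0,3,1).
For λ=-1: eigenvector (0,1,0).
General solution: K_1e^(t)(1,-1,0) + K_2e^(2t)(0,3,1) + K_3e^(-t)(0,1,0).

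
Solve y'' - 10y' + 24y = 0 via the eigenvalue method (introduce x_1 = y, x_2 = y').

Let x_1 = y, x_2 = y'. Then x_1' = x_2 and x_2' = -24x_1 + 10x_2.
A = [[0,1],[-24,10]]; det(A-λI) = λ^2 - 10λ + 24.
Eigenvalues λ = 6, 4 with eigenvectors (1,6), (1,4).

y(t) = c_1e^(6t) + c_2e^(4t)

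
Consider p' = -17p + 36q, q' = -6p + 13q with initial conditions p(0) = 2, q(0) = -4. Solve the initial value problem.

Coefficient matrix A = [[-17, 36], [-6, 13]].
Characteristic polynomial det(A - λI) = λ^2 + 4λ - 5 = 0.
Eigenvalues λ = 1, -5.
For λ=1: (A-λI) row 1 is [-18, 36], so an eigenvector is (-2, -1).
For λ=-5: (A-λI) row 1 is [-12, 36], so an eigenvector is (-3, -1).
General solution: K_1e^(t)(-2,-1) + K_2e^(-5t)(-3,-1).
Applying p(0)=2, q(0)=-4 gives K_1=14, K_2=-10.

p(t) = -28e^(t) + 30e^(-5t), q(t) = -14e^(t) + 10e^(-5t)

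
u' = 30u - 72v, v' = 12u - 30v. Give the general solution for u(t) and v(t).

u(t) = 3K_1e^(6t) - 2K_2e^(-6t), v(t) = K_1e^(6t) - K_2e^(-6t)

Coefficient matrix A = [[30, -72], [12, -30]].
Characteristic polynomial det(A - λI) = λ^2 - 36 = 0.
Eigenvalues λ = 6, -6.
For λ=6: (A-λI) row 1 is [24, -72], so an eigenvector is (3, 1).
For λ=-6: (A-λI) row 1 is [36, -72], so an eigenvector is (-2, -1).
General solution: K_1e^(6t)(3,1) + K_2e^(-6t)(-2,-1).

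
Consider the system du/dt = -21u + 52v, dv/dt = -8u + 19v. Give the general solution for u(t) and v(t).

u(t) = 3c_1e^(-t)sin(4t) + 2c_1e^(-t)cos(4t) + 2c_2e^(-t)sin(4t) - 3c_2e^(-t)cos(4t), v(t) = c_1e^(-t)sin(4t) + c_1e^(-t)cos(4t) + c_2e^(-t)sin(4t) - c_2e^(-t)cos(4t)

Coefficient matrix A = [[-21, 52], [-8, 19]].
Characteristic polynomial det(A - λI) = λ^2 + 2λ + 17 = 0.
Eigenvalues λ = -1 ± 4i (complex conjugate pair).
For λ=-1+4i: an eigenvector is (2,1) - i(3,1) = (2 - 3i, 1 - i).
A real fundamental pair from Re and Im of e^((-1+4i)t)v: X_1 = e^(-t)(cos(4t)·(2,1) + sin(4t)·(3,1)), X_2 = e^(-t)(sin(4t)·(2,1) - cos(4t)·(3,1)).
General solution: c_1X_1 + c_2X_2.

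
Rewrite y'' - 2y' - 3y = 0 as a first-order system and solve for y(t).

y(t) = K_1e^(3t) + K_2e^(-t)

Let x_1 = y, x_2 = y'. Then x_1' = x_2 and x_2' = 3x_1 + 2x_2.
A = [[0,1],[3,2]]; det(A-λI) = λ^2 - 2λ - 3.
Eigenvalues λ = 3, -1 with eigenvectors (1,3), (1,-1).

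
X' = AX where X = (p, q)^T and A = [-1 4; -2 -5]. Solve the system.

p(t) = -c_1e^(-3t)sin(2t) + c_1e^(-3t)cos(2t) + c_2e^(-3t)sin(2t) + c_2e^(-3t)cos(2t), q(t) = -c_1e^(-3t)cos(2t) - c_2e^(-3t)sin(2t)

Coefficient matrix A = [[-1, 4], [-2, -5]].
Characteristic polynomial det(A - λI) = λ^2 + 6λ + 13 = 0.
Eigenvalues λ = -3 ± 2i (complex conjugate pair).
For λ=-3+2i: an eigenvector is (1,-1) - i(-1,0) = (1 + i, -1).
A real fundamental pair from Re and Im of e^((-3+2i)t)v: X_1 = e^(-3t)(cos(2t)·(1,-1) + sin(2t)·(-1,0)), X_2 = e^(-3t)(sin(2t)·(1,-1) - cos(2t)·(-1,0)).
General solution: c_1X_1 + c_2X_2.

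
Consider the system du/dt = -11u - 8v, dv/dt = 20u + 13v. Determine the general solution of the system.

Coefficient matrix A = [[-11, -8], [20, 13]].
Characteristic polynomial det(A - λI) = λ^2 - 2λ + 17 = 0.
Eigenvalues λ = 1 ± 4i (complex conjugate pair).
For λ=1+4i: an eigenvector is (-1,2) - i(-1,1) = (-1 + i, 2 - i).
A real fundamental pair from Re and Im of e^((1+4i)t)v: X_1 = e^(t)(cos(4t)·(-1,2) + sin(4t)·(-1,1)), X_2 = e^(t)(sin(4t)·(-1,2) - cos(4t)·(-1,1)).
General solution: c_1X_1 + c_2X_2.

u(t) = -c_1e^(t)sin(4t) - c_1e^(t)cos(4t) - c_2e^(t)sin(4t) + c_2e^(t)cos(4t), v(t) = c_1e^(t)sin(4t) + 2c_1e^(t)cos(4t) + 2c_2e^(t)sin(4t) - c_2e^(t)cos(4t)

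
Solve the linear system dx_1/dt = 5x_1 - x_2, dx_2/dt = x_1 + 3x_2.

Coefficient matrix A = [[5, -1], [1, 3]].
Characteristic polynomial det(A - λI) = λ^2 - 8λ + 16 = 0.
Single eigenvalue λ = 4 with algebraic multiplicity 2.
Eigenvector v = (-1,-1); generalized eigenvector w with (A-λI)w=v is (2,3).
General solution: e^(4t)[K_1·v + K_2·(t·v + w)].

x_1(t) = -K_1e^(4t) - K_2te^(4t) + 2K_2e^(4t), x_2(t) = -K_1e^(4t) - K_2te^(4t) + 3K_2e^(4t)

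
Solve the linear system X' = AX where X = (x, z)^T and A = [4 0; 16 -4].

x(t) = K_2e^(4t), z(t) = K_1e^(-4t) + 2K_2e^(4t)

Coefficient matrix A = [[4, 0], [16, -4]].
Characteristic polynomial det(A - λI) = λ^2 - 16 = 0.
Eigenvalues λ = -4, 4.
For λ=-4: (A-λI) row 1 is [8, 0], so an eigenvector is (0, 1).
For λ=4: (A-λI) row 2 is [16, -8], so an eigenvector is (1, 2).
General solution: K_1e^(-4t)(0,1) + K_2e^(4t)(1,2).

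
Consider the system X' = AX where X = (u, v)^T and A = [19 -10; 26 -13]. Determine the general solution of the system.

u(t) = 2K_1e^(3t)sin(2t) - K_1e^(3t)cos(2t) - K_2e^(3t)sin(2t) - 2K_2e^(3t)cos(2t), v(t) = 3K_1e^(3t)sin(2t) - 2K_1e^(3t)cos(2t) - 2K_2e^(3t)sin(2t) - 3K_2e^(3t)cos(2t)

Coefficient matrix A = [[19, -10], [26, -13]].
Characteristic polynomial det(A - λI) = λ^2 - 6λ + 13 = 0.
Eigenvalues λ = 3 ± 2i (complex conjugate pair).
For λ=3+2i: an eigenvector is (-1,-2) - i(2,3) = (-1 - 2i, -2 - 3i).
A real fundamental pair from Re and Im of e^((3+2i)t)v: X_1 = e^(3t)(cos(2t)·(-1,-2) + sin(2t)·(2,3)), X_2 = e^(3t)(sin(2t)·(-1,-2) - cos(2t)·(2,3)).
General solution: K_1X_1 + K_2X_2.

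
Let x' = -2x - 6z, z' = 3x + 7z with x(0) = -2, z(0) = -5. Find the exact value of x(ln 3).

A = [[-2,-6],[3,7]]; eigenvalues λ = 4, 1.
Eigenvectors: (1,-1) for λ=4, (-2,1) for λ=1.
From the initial condition, c_1 = 12, c_2 = 7.
x(ln 3) = (12)(3^4)(1) + (7)(3^1)(-2) = 930.

930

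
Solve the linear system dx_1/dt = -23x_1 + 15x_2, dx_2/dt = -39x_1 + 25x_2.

Coefficient matrix A = [[-23, 15], [-39, 25]].
Characteristic polynomial det(A - λI) = λ^2 - 2λ + 10 = 0.
Eigenvalues λ = 1 ± 3i (complex conjugate pair).
For λ=1+3i: an eigenvector is (1,2) - i(2,3) = (1 - 2i, 2 - 3i).
A real fundamental pair from Re and Im of e^((1+3i)t)v: X_1 = e^(t)(cos(3t)·(1,2) + sin(3t)·(2,3)), X_2 = e^(t)(sin(3t)·(1,2) - cos(3t)·(2,3)).
General solution: K_1X_1 + K_2X_2.

x_1(t) = 2K_1e^(t)sin(3t) + K_1e^(t)cos(3t) + K_2e^(t)sin(3t) - 2K_2e^(t)cos(3t), x_2(t) = 3K_1e^(t)sin(3t) + 2K_1e^(t)cos(3t) + 2K_2e^(t)sin(3t) - 3K_2e^(t)cos(3t)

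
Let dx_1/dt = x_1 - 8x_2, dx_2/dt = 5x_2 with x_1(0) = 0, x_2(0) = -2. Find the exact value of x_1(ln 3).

A = [[1,-8],[0,5]]; eigenvalues λ = 1, 5.
Eigenvectors: (1,0) for λ=1, (-2,1) for λ=5.
From the initial condition, c_1 = -4, c_2 = -2.
x_1(ln 3) = (-4)(3^1)(1) + (-2)(3^5)(-2) = 960.

960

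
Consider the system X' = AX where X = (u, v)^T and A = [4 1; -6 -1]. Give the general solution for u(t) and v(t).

u(t) = -C_1e^(2t) - C_2e^(t), v(t) = 2C_1e^(2t) + 3C_2e^(t)

Coefficient matrix A = [[4, 1], [-6, -1]].
Characteristic polynomial det(A - λI) = λ^2 - 3λ + 2 = 0.
Eigenvalues λ = 2, 1.
For λ=2: (A-λI) row 1 is [2, 1], so an eigenvector is (-1, 2).
For λ=1: (A-λI) row 1 is [3, 1], so an eigenvector is (-1, 3).
General solution: C_1e^(2t)(-1,2) + C_2e^(t)(-1,3).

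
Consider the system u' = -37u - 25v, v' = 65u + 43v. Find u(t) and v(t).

Coefficient matrix A = [[-37, -25], [65, 43]].
Characteristic polynomial det(A - λI) = λ^2 - 6λ + 34 = 0.
Eigenvalues λ = 3 ± 5i (complex conjugate pair).
For λ=3+5i: an eigenvector is (-2,3) - i(1,-2) = (-2 - i, 3 + 2i).
A real fundamental pair from Re and Im of e^((3+5i)t)v: X_1 = e^(3t)(cos(5t)·(-2,3) + sin(5t)·(1,-2)), X_2 = e^(3t)(sin(5t)·(-2,3) - cos(5t)·(1,-2)).
General solution: C_1X_1 + C_2X_2.

u(t) = C_1e^(3t)sin(5t) - 2C_1e^(3t)cos(5t) - 2C_2e^(3t)sin(5t) - C_2e^(3t)cos(5t), v(t) = -2C_1e^(3t)sin(5t) + 3C_1e^(3t)cos(5t) + 3C_2e^(3t)sin(5t) + 2C_2e^(3t)cos(5t)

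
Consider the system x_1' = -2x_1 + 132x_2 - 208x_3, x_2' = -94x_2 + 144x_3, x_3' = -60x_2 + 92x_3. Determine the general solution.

x_1(t) = 5K_1e^(2t) + K_2e^(-2t) - 8K_3e^(-4t), x_2(t) = -3K_1e^(2t) + 8K_3e^(-4t), x_3(t) = -2K_1e^(2t) + 5K_3e^(-4t)

Coefficient matrix A = [[-2, 132, -208], [0, -94, 144], [0, -60, 92]].
det(A - λI) = 0 gives eigenvalues λ = 2, -2, -4.
For λ=2: eigenvector (5,-3,-2).
For λ=-2: eigenvector (1,0,0).
For λ=-4: eigenvector (-8,8,5).
General solution: K_1e^(2t)(5,-3,-2) + K_2e^(-2t)(1,0,0) + K_3e^(-4t)(-8,8,5).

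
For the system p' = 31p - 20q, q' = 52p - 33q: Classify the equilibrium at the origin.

stable spiral

A = [[31,-20],[52,-33]]; det(A-λI) = λ^2 + 2λ + 17.
λ = -1 ± 4i: negative real part.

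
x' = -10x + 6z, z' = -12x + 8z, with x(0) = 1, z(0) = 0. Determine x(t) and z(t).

x(t) = -e^(2t) + 2e^(-4t), z(t) = -2e^(2t) + 2e^(-4t)

Coefficient matrix A = [[-10, 6], [-12, 8]].
Characteristic polynomial det(A - λI) = λ^2 + 2λ - 8 = 0.
Eigenvalues λ = -4, 2.
For λ=-4: (A-λI) row 1 is [-6, 6], so an eigenvector is (-1, -1).
For λ=2: (A-λI) row 1 is [-12, 6], so an eigenvector is (1, 2).
General solution: C_1e^(-4t)(-1,-1) + C_2e^(2t)(1,2).
Applying x(0)=1, z(0)=0 gives C_1=-2, C_2=-1.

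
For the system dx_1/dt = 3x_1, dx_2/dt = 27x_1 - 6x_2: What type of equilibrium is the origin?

saddle

A = [[3,0],[27,-6]]; det(A-λI) = λ^2 + 3λ - 18.
λ = -6, 3: opposite signs.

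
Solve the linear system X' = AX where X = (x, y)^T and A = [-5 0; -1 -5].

Coefficient matrix A = [[-5, 0], [-1, -5]].
Characteristic polynomial det(A - λI) = λ^2 + 10λ + 25 = 0.
Single eigenvalue λ = -5 with algebraic multiplicity 2.
Eigenvector v = (0,1); generalized eigenvector w with (A-λI)w=v is (-1,2).
General solution: e^(-5t)[C_1·v + C_2·(t·v + w)].

x(t) = -C_2e^(-5t), y(t) = C_1e^(-5t) + C_2te^(-5t) + 2C_2e^(-5t)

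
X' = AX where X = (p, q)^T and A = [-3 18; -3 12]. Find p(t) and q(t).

p(t) = 3c_1e^(3t) - 2c_2e^(6t), q(t) = c_1e^(3t) - c_2e^(6t)

Coefficient matrix A = [[-3, 18], [-3, 12]].
Characteristic polynomial det(A - λI) = λ^2 - 9λ + 18 = 0.
Eigenvalues λ = 3, 6.
For λ=3: (A-λI) row 1 is [-6, 18], so an eigenvector is (3, 1).
For λ=6: (A-λI) row 1 is [-9, 18], so an eigenvector is (-2, -1).
General solution: c_1e^(3t)(3,1) + c_2e^(6t)(-2,-1).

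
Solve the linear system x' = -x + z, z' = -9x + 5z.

x(t) = -K_1e^(2t) - K_2te^(2t) + K_2e^(2t), z(t) = -3K_1e^(2t) - 3K_2te^(2t) + 2K_2e^(2t)

Coefficient matrix A = [[-1, 1], [-9, 5]].
Characteristic polynomial det(A - λI) = λ^2 - 4λ + 4 = 0.
Single eigenvalue λ = 2 with algebraic multiplicity 2.
Eigenvector v = (-1,-3); generalized eigenvector w with (A-λI)w=v is (1,2).
General solution: e^(2t)[K_1·v + K_2·(t·v + w)].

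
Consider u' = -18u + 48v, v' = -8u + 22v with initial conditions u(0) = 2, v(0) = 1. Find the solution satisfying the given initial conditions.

Coefficient matrix A = [[-18, 48], [-8, 22]].
Characteristic polynomial det(A - λI) = λ^2 - 4λ - 12 = 0.
Eigenvalues λ = -2, 6.
For λ=-2: (A-λI) row 1 is [-16, 48], so an eigenvector is (-3, -1).
For λ=6: (A-λI) row 1 is [-24, 48], so an eigenvector is (-2, -1).
General solution: K_1e^(-2t)(-3,-1) + K_2e^(6t)(-2,-1).
Applying u(0)=2, v(0)=1 gives K_1=0, K_2=-1.

u(t) = 2e^(6t), v(t) = e^(6t)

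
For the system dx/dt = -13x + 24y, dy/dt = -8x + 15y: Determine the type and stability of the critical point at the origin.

A = [[-13,24],[-8,15]]; det(A-λI) = λ^2 - 2λ - 3.
λ = -1, 3: opposite signs.

saddle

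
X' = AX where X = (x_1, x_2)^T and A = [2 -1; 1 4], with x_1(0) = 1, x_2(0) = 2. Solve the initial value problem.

Coefficient matrix A = [[2, -1], [1, 4]].
Characteristic polynomial det(A - λI) = λ^2 - 6λ + 9 = 0.
Single eigenvalue λ = 3 with algebraic multiplicity 2.
Eigenvector v = (1,-1); generalized eigenvector w with (A-λI)w=v is (-1,0).
General solution: e^(3t)[K_1·v + K_2·(t·v + w)].
Applying x_1(0)=1, x_2(0)=2 gives K_1=-2, K_2=-3.

x_1(t) = -3te^(3t) + e^(3t), x_2(t) = 3te^(3t) + 2e^(3t)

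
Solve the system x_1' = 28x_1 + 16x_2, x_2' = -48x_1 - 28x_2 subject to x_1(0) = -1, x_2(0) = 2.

x_1(t) = -e^(-4t), x_2(t) = 2e^(-4t)

Coefficient matrix A = [[28, 16], [-48, -28]].
Characteristic polynomial det(A - λI) = λ^2 - 16 = 0.
Eigenvalues λ = -4, 4.
For λ=-4: (A-λI) row 1 is [32, 16], so an eigenvector is (-1, 2).
For λ=4: (A-λI) row 1 is [24, 16], so an eigenvector is (2, -3).
General solution: c_1e^(-4t)(-1,2) + c_2e^(4t)(2,-3).
Applying x_1(0)=-1, x_2(0)=2 gives c_1=1, c_2=0.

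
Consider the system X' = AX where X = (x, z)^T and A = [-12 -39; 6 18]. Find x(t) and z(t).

x(t) = -2K_1e^(3t)sin(3t) + 3K_1e^(3t)cos(3t) + 3K_2e^(3t)sin(3t) + 2K_2e^(3t)cos(3t), z(t) = K_1e^(3t)sin(3t) - K_1e^(3t)cos(3t) - K_2e^(3t)sin(3t) - K_2e^(3t)cos(3t)

Coefficient matrix A = [[-12, -39], [6, 18]].
Characteristic polynomial det(A - λI) = λ^2 - 6λ + 18 = 0.
Eigenvalues λ = 3 ± 3i (complex conjugate pair).
For λ=3+3i: an eigenvector is (3,-1) - i(-2,1) = (3 + 2i, -1 - i).
A real fundamental pair from Re and Im of e^((3+3i)t)v: X_1 = e^(3t)(cos(3t)·(3,-1) + sin(3t)·(-2,1)), X_2 = e^(3t)(sin(3t)·(3,-1) - cos(3t)·(-2,1)).
General solution: K_1X_1 + K_2X_2.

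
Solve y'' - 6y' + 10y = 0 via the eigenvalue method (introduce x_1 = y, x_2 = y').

y(t) = K_1e^(3t)cos(t) + K_2e^(3t)sin(t)

Let x_1 = y, x_2 = y'. Then x_1' = x_2 and x_2' = -10x_1 + 6x_2.
A = [[0,1],[-10,6]]; det(A-λI) = λ^2 - 6λ + 10.
Eigenvalues λ = 3 ± i.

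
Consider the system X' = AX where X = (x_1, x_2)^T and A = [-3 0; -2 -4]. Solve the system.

x_1(t) = K_2e^(-3t), x_2(t) = -K_1e^(-4t) - 2K_2e^(-3t)

Coefficient matrix A = [[-3, 0], [-2, -4]].
Characteristic polynomial det(A - λI) = λ^2 + 7λ + 12 = 0.
Eigenvalues λ = -4, -3.
For λ=-4: (A-λI) row 1 is [1, 0], so an eigenvector is (0, -1).
For λ=-3: (A-λI) row 2 is [-2, -1], so an eigenvector is (1, -2).
General solution: K_1e^(-4t)(0,-1) + K_2e^(-3t)(1,-2).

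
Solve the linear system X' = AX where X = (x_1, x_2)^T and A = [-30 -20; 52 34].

x_1(t) = 2K_1e^(2t)sin(4t) + K_1e^(2t)cos(4t) + K_2e^(2t)sin(4t) - 2K_2e^(2t)cos(4t), x_2(t) = -3K_1e^(2t)sin(4t) - 2K_1e^(2t)cos(4t) - 2K_2e^(2t)sin(4t) + 3K_2e^(2t)cos(4t)

Coefficient matrix A = [[-30, -20], [52, 34]].
Characteristic polynomial det(A - λI) = λ^2 - 4λ + 20 = 0.
Eigenvalues λ = 2 ± 4i (complex conjugate pair).
For λ=2+4i: an eigenvector is (1,-2) - i(2,-3) = (1 - 2i, -2 + 3i).
A real fundamental pair from Re and Im of e^((2+4i)t)v: X_1 = e^(2t)(cos(4t)·(1,-2) + sin(4t)·(2,-3)), X_2 = e^(2t)(sin(4t)·(1,-2) - cos(4t)·(2,-3)).
General solution: K_1X_1 + K_2X_2.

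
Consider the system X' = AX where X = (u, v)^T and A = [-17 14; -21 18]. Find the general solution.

u(t) = 2c_1e^(4t) + c_2e^(-3t), v(t) = 3c_1e^(4t) + c_2e^(-3t)

Coefficient matrix A = [[-17, 14], [-21, 18]].
Characteristic polynomial det(A - λI) = λ^2 - λ - 12 = 0.
Eigenvalues λ = 4, -3.
For λ=4: (A-λI) row 1 is [-21, 14], so an eigenvector is (2, 3).
For λ=-3: (A-λI) row 1 is [-14, 14], so an eigenvector is (1, 1).
General solution: c_1e^(4t)(2,3) + c_2e^(-3t)(1,1).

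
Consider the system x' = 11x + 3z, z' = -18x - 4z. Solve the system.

x(t) = c_1e^(2t) - c_2e^(5t), z(t) = -3c_1e^(2t) + 2c_2e^(5t)

Coefficient matrix A = [[11, 3], [-18, -4]].
Characteristic polynomial det(A - λI) = λ^2 - 7λ + 10 = 0.
Eigenvalues λ = 2, 5.
For λ=2: (A-λI) row 1 is [9, 3], so an eigenvector is (1, -3).
For λ=5: (A-λI) row 1 is [6, 3], so an eigenvector is (-1, 2).
General solution: c_1e^(2t)(1,-3) + c_2e^(5t)(-1,2).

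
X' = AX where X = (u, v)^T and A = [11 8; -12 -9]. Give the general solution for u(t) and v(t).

u(t) = -C_1e^(3t) + 2C_2e^(-t), v(t) = C_1e^(3t) - 3C_2e^(-t)

Coefficient matrix A = [[11, 8], [-12, -9]].
Characteristic polynomial det(A - λI) = λ^2 - 2λ - 3 = 0.
Eigenvalues λ = 3, -1.
For λ=3: (A-λI) row 1 is [8, 8], so an eigenvector is (-1, 1).
For λ=-1: (A-λI) row 1 is [12, 8], so an eigenvector is (2, -3).
General solution: C_1e^(3t)(-1,1) + C_2e^(-t)(2,-3).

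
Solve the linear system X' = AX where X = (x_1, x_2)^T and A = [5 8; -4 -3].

x_1(t) = C_1e^(t)sin(4t) + C_1e^(t)cos(4t) + C_2e^(t)sin(4t) - C_2e^(t)cos(4t), x_2(t) = -C_1e^(t)sin(4t) + C_2e^(t)cos(4t)

Coefficient matrix A = [[5, 8], [-4, -3]].
Characteristic polynomial det(A - λI) = λ^2 - 2λ + 17 = 0.
Eigenvalues λ = 1 ± 4i (complex conjugate pair).
For λ=1+4i: an eigenvector is (1,0) - i(1,-1) = (1 - i, 0 + i).
A real fundamental pair from Re and Im of e^((1+4i)t)v: X_1 = e^(t)(cos(4t)·(1,0) + sin(4t)·(1,-1)), X_2 = e^(t)(sin(4t)·(1,0) - cos(4t)·(1,-1)).
General solution: C_1X_1 + C_2X_2.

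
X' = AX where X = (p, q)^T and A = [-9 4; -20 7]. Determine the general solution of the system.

Coefficient matrix A = [[-9, 4], [-20, 7]].
Characteristic polynomial det(A - λI) = λ^2 + 2λ + 17 = 0.
Eigenvalues λ = -1 ± 4i (complex conjugate pair).
For λ=-1+4i: an eigenvector is (0,-1) - i(-1,-2) = (0 + i, -1 + 2i).
A real fundamental pair from Re and Im of e^((-1+4i)t)v: X_1 = e^(-t)(cos(4t)·(0,-1) + sin(4t)·(-1,-2)), X_2 = e^(-t)(sin(4t)·(0,-1) - cos(4t)·(-1,-2)).
General solution: K_1X_1 + K_2X_2.

p(t) = -K_1e^(-t)sin(4t) + K_2e^(-t)cos(4t), q(t) = -2K_1e^(-t)sin(4t) - K_1e^(-t)cos(4t) - K_2e^(-t)sin(4t) + 2K_2e^(-t)cos(4t)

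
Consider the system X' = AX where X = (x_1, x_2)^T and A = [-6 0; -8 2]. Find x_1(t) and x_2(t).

x_1(t) = K_2e^(-6t), x_2(t) = -K_1e^(2t) + K_2e^(-6t)

Coefficient matrix A = [[-6, 0], [-8, 2]].
Characteristic polynomial det(A - λI) = λ^2 + 4λ - 12 = 0.
Eigenvalues λ = 2, -6.
For λ=2: (A-λI) row 1 is [-8, 0], so an eigenvector is (0, -1).
For λ=-6: (A-λI) row 2 is [-8, 8], so an eigenvector is (1, 1).
General solution: K_1e^(2t)(0,-1) + K_2e^(-6t)(1,1).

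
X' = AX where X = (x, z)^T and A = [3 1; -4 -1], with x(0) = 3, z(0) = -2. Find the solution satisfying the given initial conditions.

Coefficient matrix A = [[3, 1], [-4, -1]].
Characteristic polynomial det(A - λI) = λ^2 - 2λ + 1 = 0.
Single eigenvalue λ = 1 with algebraic multiplicity 2.
Eigenvector v = (1,-2); generalized eigenvector w with (A-λI)w=v is (-1,3).
General solution: e^(t)[K_1·v + K_2·(t·v + w)].
Applying x(0)=3, z(0)=-2 gives K_1=7, K_2=4.

x(t) = 4te^(t) + 3e^(t), z(t) = -8te^(t) - 2e^(t)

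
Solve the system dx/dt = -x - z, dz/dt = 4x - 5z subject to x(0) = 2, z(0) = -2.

x(t) = 6te^(-3t) + 2e^(-3t), z(t) = 12te^(-3t) - 2e^(-3t)

Coefficient matrix A = [[-1, -1], [4, -5]].
Characteristic polynomial det(A - λI) = λ^2 + 6λ + 9 = 0.
Single eigenvalue λ = -3 with algebraic multiplicity 2.
Eigenvector v = (-1,-2); generalized eigenvector w with (A-λI)w=v is (0,1).
General solution: e^(-3t)[C_1·v + C_2·(t·v + w)].
Applying x(0)=2, z(0)=-2 gives C_1=-2, C_2=-6.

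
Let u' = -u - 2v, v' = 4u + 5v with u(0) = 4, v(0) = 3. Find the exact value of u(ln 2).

-34

A = [[-1,-2],[4,5]]; eigenvalues λ = 1, 3.
Eigenvectors: (-1,1) for λ=1, (-1,2) for λ=3.
From the initial condition, c_1 = -11, c_2 = 7.
u(ln 2) = (-11)(2^1)(-1) + (7)(2^3)(-1) = -34.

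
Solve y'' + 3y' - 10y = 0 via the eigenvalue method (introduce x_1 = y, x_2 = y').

Let x_1 = y, x_2 = y'. Then x_1' = x_2 and x_2' = 10x_1 - 3x_2.
A = [[0,1],[10,-3]]; det(A-λI) = λ^2 + 3λ - 10.
Eigenvalues λ = 2, -5 with eigenvectors (1,2), (1,-5).

y(t) = c_1e^(2t) + c_2e^(-5t)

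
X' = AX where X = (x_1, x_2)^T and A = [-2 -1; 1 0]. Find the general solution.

x_1(t) = -c_1e^(-t) - c_2te^(-t) + c_2e^(-t), x_2(t) = c_1e^(-t) + c_2te^(-t)

Coefficient matrix A = [[-2, -1], [1, 0]].
Characteristic polynomial det(A - λI) = λ^2 + 2λ + 1 = 0.
Single eigenvalue λ = -1 with algebraic multiplicity 2.
Eigenvector v = (-1,1); generalized eigenvector w with (A-λI)w=v is (1,0).
General solution: e^(-t)[c_1·v + c_2·(t·v + w)].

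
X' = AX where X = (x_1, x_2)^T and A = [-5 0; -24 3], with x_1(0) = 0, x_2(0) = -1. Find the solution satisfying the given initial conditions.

Coefficient matrix A = [[-5, 0], [-24, 3]].
Characteristic polynomial det(A - λI) = λ^2 + 2λ - 15 = 0.
Eigenvalues λ = 3, -5.
For λ=3: (A-λI) row 1 is [-8, 0], so an eigenvector is (0, 1).
For λ=-5: (A-λI) row 2 is [-24, 8], so an eigenvector is (1, 3).
General solution: c_1e^(3t)(0,1) + c_2e^(-5t)(1,3).
Applying x_1(0)=0, x_2(0)=-1 gives c_1=-1, c_2=0.

x_1(t) = 0, x_2(t) = -e^(3t)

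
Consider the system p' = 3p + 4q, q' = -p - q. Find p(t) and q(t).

p(t) = 2C_1e^(t) + 2C_2te^(t) + 3C_2e^(t), q(t) = -C_1e^(t) - C_2te^(t) - C_2e^(t)

Coefficient matrix A = [[3, 4], [-1, -1]].
Characteristic polynomial det(A - λI) = λ^2 - 2λ + 1 = 0.
Single eigenvalue λ = 1 with algebraic multiplicity 2.
Eigenvector v = (2,-1); generalized eigenvector w with (A-λI)w=v is (3,-1).
General solution: e^(t)[C_1·v + C_2·(t·v + w)].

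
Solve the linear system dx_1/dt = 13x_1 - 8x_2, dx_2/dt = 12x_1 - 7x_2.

x_1(t) = 2K_1e^(t) - K_2e^(5t), x_2(t) = 3K_1e^(t) - K_2e^(5t)

Coefficient matrix A = [[13, -8], [12, -7]].
Characteristic polynomial det(A - λI) = λ^2 - 6λ + 5 = 0.
Eigenvalues λ = 1, 5.
For λ=1: (A-λI) row 1 is [12, -8], so an eigenvector is (2, 3).
For λ=5: (A-λI) row 1 is [8, -8], so an eigenvector is (-1, -1).
General solution: K_1e^(t)(2,3) + K_2e^(5t)(-1,-1).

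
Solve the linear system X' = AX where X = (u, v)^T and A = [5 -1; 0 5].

Coefficient matrix A = [[5, -1], [0, 5]].
Characteristic polynomial det(A - λI) = λ^2 - 10λ + 25 = 0.
Single eigenvalue λ = 5 with algebraic multiplicity 2.
Eigenvector v = (1,0); generalized eigenvector w with (A-λI)w=v is (-2,-1).
General solution: e^(5t)[c_1·v + c_2·(t·v + w)].

u(t) = c_1e^(5t) + c_2te^(5t) - 2c_2e^(5t), v(t) = -c_2e^(5t)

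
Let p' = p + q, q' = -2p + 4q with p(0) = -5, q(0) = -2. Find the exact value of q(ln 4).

256

A = [[1,1],[-2,4]]; eigenvalues λ = 3, 2.
Eigenvectors: (-1,-2) for λ=3, (-1,-1) for λ=2.
From the initial condition, c_1 = -3, c_2 = 8.
q(ln 4) = (-3)(4^3)(-2) + (8)(4^2)(-1) = 256.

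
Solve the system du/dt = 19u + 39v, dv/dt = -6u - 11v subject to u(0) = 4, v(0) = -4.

Coefficient matrix A = [[19, 39], [-6, -11]].
Characteristic polynomial det(A - λI) = λ^2 - 8λ + 25 = 0.
Eigenvalues λ = 4 ± 3i (complex conjugate pair).
For λ=4+3i: an eigenvector is (2,-1) - i(-3,1) = (2 + 3i, -1 - i).
A real fundamental pair from Re and Im of e^((4+3i)t)v: X_1 = e^(4t)(cos(3t)·(2,-1) + sin(3t)·(-3,1)), X_2 = e^(4t)(sin(3t)·(2,-1) - cos(3t)·(-3,1)).
General solution: c_1X_1 + c_2X_2.
Applying u(0)=4, v(0)=-4 gives c_1=8, c_2=-4.

u(t) = -32e^(4t)sin(3t) + 4e^(4t)cos(3t), v(t) = 12e^(4t)sin(3t) - 4e^(4t)cos(3t)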